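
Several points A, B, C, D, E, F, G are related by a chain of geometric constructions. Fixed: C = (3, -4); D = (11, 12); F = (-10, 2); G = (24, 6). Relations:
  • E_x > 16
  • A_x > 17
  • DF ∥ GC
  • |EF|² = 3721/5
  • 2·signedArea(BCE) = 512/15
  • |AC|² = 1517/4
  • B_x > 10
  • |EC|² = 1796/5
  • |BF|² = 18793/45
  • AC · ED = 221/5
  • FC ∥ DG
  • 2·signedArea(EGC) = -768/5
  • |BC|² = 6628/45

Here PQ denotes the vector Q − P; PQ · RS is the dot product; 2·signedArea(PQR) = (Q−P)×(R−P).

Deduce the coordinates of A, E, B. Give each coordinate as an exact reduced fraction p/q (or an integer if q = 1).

A = (35/2, 9)
B = (151/15, 88/15)
E = (81/5, 48/5)

1. E_x = 81/5  [line 10·x + -21·y + 198/5 = 0 ∩ |EC|² = 1796/5]
2. E_y = 48/5  [line 10·x + -21·y + 198/5 = 0 ∩ |EC|² = 1796/5]
   → E = (81/5, 48/5)
3. B_x = 151/15  [line -68/5·x + 66/5·y + 892/15 = 0 ∩ |BF|² = 18793/45]
4. B_y = 88/15  [line -68/5·x + 66/5·y + 892/15 = 0 ∩ |BF|² = 18793/45]
   → B = (151/15, 88/15)
5. A_x = 35/2  [line 26/5·x + -12/5·y + -347/5 = 0 ∩ |AC|² = 1517/4]
6. A_y = 9  [line 26/5·x + -12/5·y + -347/5 = 0 ∩ |AC|² = 1517/4]
   → A = (35/2, 9)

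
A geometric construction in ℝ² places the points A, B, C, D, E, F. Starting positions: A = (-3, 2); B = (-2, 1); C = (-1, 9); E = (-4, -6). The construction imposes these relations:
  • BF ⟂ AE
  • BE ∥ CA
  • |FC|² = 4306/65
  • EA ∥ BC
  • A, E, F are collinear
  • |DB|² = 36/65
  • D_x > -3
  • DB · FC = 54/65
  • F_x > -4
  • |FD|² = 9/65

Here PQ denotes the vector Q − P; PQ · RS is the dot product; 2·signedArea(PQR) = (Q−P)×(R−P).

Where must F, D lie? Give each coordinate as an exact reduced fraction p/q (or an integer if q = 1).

1. F_x = -202/65  [A, E, F are collinear ∩ BF ⟂ AE]
2. F_y = 74/65  [A, E, F are collinear ∩ BF ⟂ AE]
   → F = (-202/65, 74/65)
3. D_x = -178/65  [line -137/65·x + -511/65·y + 183/65 = 0 ∩ |FD|² = 9/65]
4. D_y = 71/65  [line -137/65·x + -511/65·y + 183/65 = 0 ∩ |FD|² = 9/65]
   → D = (-178/65, 71/65)

D = (-178/65, 71/65)
F = (-202/65, 74/65)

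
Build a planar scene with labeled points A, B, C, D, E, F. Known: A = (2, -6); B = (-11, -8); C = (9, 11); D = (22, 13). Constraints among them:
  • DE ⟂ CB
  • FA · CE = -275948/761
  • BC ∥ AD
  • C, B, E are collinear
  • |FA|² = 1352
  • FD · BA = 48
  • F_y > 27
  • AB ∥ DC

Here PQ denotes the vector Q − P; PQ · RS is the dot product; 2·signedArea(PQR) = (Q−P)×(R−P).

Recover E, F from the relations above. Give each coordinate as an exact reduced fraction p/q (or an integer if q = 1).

E = (12809/761, 14033/761)
F = (16, 28)

1. E_x = 12809/761  [C, B, E are collinear ∩ DE ⟂ CB]
2. E_y = 14033/761  [C, B, E are collinear ∩ DE ⟂ CB]
   → E = (12809/761, 14033/761)
3. F_x = 16  [FA · CE = -275948/761 ∩ FD · BA = 48]
4. F_y = 28  [FA · CE = -275948/761 ∩ FD · BA = 48]
   → F = (16, 28)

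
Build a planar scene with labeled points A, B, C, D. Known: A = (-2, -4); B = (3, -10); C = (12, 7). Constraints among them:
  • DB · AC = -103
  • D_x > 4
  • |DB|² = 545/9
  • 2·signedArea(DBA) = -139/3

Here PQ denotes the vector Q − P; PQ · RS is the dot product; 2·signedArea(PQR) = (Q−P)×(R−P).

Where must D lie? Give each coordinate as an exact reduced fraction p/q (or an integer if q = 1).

D = (13/3, -7/3)

1. D_x = 13/3  [2·signedArea(DBA) = -139/3 ∩ DB · AC = -103]
2. D_y = -7/3  [2·signedArea(DBA) = -139/3 ∩ DB · AC = -103]
   → D = (13/3, -7/3)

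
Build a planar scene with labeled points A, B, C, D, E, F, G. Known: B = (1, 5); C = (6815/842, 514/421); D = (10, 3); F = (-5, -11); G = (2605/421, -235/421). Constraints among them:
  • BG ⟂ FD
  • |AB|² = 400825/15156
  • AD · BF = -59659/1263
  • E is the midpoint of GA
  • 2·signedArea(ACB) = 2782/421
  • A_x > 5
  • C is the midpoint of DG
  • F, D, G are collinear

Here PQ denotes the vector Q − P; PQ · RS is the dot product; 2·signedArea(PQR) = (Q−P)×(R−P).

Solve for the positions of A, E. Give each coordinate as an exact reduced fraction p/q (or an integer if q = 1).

1. A_x = 4289/842  [2·signedArea(ACB) = 2782/421 ∩ AD · BF = -59659/1263]
2. A_y = 2384/1263  [2·signedArea(ACB) = 2782/421 ∩ AD · BF = -59659/1263]
   → A = (4289/842, 2384/1263)
3. E_x = 9499/1684  [E is the midpoint of GA]
4. E_y = 1679/2526  [E is the midpoint of GA]
   → E = (9499/1684, 1679/2526)

A = (4289/842, 2384/1263)
E = (9499/1684, 1679/2526)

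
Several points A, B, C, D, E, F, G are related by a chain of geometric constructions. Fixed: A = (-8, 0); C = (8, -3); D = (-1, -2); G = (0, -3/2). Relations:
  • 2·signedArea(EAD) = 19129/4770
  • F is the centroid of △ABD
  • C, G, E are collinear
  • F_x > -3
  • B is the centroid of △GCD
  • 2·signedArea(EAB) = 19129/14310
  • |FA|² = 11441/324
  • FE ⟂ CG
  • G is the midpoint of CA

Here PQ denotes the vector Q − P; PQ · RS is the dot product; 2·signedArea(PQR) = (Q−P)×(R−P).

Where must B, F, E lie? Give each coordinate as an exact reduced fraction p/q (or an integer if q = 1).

B = (7/3, -13/6)
E = (-5168/2385, -1739/1590)
F = (-20/9, -25/18)

1. B_x = 7/3  [B is the centroid of △GCD]
2. B_y = -13/6  [B is the centroid of △GCD]
   → B = (7/3, -13/6)
3. F_x = -20/9  [F is the centroid of △ABD]
4. F_y = -25/18  [F is the centroid of △ABD]
   → F = (-20/9, -25/18)
5. E_x = -5168/2385  [C, G, E are collinear ∩ FE ⟂ CG]
6. E_y = -1739/1590  [C, G, E are collinear ∩ FE ⟂ CG]
   → E = (-5168/2385, -1739/1590)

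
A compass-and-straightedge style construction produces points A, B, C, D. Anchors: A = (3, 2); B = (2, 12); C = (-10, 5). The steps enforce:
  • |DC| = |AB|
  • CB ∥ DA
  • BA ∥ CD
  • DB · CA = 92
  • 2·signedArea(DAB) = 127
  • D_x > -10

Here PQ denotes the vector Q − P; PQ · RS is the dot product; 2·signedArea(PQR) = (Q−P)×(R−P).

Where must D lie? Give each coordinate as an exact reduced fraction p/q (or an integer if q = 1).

1. D_x = -9  [CB ∥ DA ∩ BA ∥ CD]
2. D_y = -5  [CB ∥ DA ∩ BA ∥ CD]
   → D = (-9, -5)

D = (-9, -5)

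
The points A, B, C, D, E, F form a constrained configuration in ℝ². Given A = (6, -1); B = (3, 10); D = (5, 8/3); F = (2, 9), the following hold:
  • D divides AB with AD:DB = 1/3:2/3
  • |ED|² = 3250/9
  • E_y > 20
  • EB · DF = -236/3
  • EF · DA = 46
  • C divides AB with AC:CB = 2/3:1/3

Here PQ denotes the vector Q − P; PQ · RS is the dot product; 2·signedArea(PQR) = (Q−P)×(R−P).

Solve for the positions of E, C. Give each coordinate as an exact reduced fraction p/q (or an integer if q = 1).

1. E_x = 0  [EB · DF = -236/3 ∩ EF · DA = 46]
2. E_y = 21  [EB · DF = -236/3 ∩ EF · DA = 46]
   → E = (0, 21)
3. C_x = 4  [C divides AB with AC:CB = 2/3:1/3]
4. C_y = 19/3  [C divides AB with AC:CB = 2/3:1/3]
   → C = (4, 19/3)

C = (4, 19/3)
E = (0, 21)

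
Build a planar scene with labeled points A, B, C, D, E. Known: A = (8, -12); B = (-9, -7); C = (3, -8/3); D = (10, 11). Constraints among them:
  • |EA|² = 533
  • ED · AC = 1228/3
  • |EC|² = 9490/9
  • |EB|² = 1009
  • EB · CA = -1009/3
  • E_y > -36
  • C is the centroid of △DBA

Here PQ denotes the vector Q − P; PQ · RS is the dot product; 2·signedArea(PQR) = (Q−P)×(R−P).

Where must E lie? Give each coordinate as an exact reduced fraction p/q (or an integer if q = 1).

1. E_x = 6  [line 5·x + -28/3·y + -1070/3 = 0 ∩ |EB|² = 1009]
2. E_y = -35  [line 5·x + -28/3·y + -1070/3 = 0 ∩ |EB|² = 1009]
   → E = (6, -35)

E = (6, -35)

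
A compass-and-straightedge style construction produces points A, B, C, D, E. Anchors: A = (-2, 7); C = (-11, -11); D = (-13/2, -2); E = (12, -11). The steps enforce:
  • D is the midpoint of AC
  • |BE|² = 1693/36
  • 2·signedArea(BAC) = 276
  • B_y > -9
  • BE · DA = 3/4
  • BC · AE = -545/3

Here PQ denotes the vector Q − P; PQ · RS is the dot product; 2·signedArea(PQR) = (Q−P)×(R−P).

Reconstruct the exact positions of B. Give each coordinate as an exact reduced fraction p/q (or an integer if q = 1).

1. B_x = 35/6  [BE · DA = 3/4 ∩ 2·signedArea(BAC) = 276]
2. B_y = -8  [BE · DA = 3/4 ∩ 2·signedArea(BAC) = 276]
   → B = (35/6, -8)

B = (35/6, -8)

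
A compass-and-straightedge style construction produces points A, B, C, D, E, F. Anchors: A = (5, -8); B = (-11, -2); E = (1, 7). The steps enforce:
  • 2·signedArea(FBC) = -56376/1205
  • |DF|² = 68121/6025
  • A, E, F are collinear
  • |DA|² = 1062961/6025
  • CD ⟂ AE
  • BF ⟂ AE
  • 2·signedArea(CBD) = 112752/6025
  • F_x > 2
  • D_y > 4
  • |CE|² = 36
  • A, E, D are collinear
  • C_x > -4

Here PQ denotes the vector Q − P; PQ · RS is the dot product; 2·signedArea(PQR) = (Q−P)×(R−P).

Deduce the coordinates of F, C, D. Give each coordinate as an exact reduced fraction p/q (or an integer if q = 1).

1. F_x = 589/241  [A, E, F are collinear ∩ BF ⟂ AE]
2. F_y = 382/241  [A, E, F are collinear ∩ BF ⟂ AE]
   → F = (589/241, 382/241)
3. D_x = 1901/1205  [line -15·x + -4·y + 43 = 0 ∩ |DA|² = 1062961/6025]
4. D_y = 1165/241  [line -15·x + -4·y + 43 = 0 ∩ |DA|² = 1062961/6025]
   → D = (1901/1205, 1165/241)
5. C_x = -19/5  [2·signedArea(CBD) = 112752/6025 ∩ CD ⟂ AE]
6. C_y = 17/5  [2·signedArea(CBD) = 112752/6025 ∩ CD ⟂ AE]
   → C = (-19/5, 17/5)

C = (-19/5, 17/5)
D = (1901/1205, 1165/241)
F = (589/241, 382/241)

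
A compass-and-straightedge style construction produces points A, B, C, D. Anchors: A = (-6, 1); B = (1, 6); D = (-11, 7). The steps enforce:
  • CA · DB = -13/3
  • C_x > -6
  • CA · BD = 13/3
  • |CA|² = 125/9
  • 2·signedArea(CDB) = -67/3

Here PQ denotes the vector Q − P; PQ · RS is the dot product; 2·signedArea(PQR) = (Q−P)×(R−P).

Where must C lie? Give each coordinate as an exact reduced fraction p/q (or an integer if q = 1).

1. C_x = -16/3  [2·signedArea(CDB) = -67/3 ∩ CA · BD = 13/3]
2. C_y = 14/3  [2·signedArea(CDB) = -67/3 ∩ CA · BD = 13/3]
   → C = (-16/3, 14/3)

C = (-16/3, 14/3)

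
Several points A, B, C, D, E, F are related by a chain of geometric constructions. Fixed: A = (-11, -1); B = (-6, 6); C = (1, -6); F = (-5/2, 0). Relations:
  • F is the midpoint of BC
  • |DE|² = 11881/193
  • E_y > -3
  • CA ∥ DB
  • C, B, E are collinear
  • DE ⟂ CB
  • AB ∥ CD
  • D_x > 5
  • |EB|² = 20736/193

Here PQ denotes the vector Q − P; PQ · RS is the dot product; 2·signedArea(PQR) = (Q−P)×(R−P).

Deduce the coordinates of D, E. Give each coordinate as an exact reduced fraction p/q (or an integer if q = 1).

1. D_x = 6  [CA ∥ DB ∩ AB ∥ CD]
2. D_y = 1  [CA ∥ DB ∩ AB ∥ CD]
   → D = (6, 1)
3. E_x = -150/193  [C, B, E are collinear ∩ DE ⟂ CB]
4. E_y = -570/193  [C, B, E are collinear ∩ DE ⟂ CB]
   → E = (-150/193, -570/193)

D = (6, 1)
E = (-150/193, -570/193)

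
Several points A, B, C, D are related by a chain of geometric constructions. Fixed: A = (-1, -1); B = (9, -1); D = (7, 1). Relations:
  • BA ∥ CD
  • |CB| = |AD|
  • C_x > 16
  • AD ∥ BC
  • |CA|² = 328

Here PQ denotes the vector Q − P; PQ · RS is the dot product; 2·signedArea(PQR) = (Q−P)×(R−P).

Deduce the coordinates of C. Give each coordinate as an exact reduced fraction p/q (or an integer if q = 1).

C = (17, 1)

1. C_x = 17  [BA ∥ CD ∩ AD ∥ BC]
2. C_y = 1  [BA ∥ CD ∩ AD ∥ BC]
   → C = (17, 1)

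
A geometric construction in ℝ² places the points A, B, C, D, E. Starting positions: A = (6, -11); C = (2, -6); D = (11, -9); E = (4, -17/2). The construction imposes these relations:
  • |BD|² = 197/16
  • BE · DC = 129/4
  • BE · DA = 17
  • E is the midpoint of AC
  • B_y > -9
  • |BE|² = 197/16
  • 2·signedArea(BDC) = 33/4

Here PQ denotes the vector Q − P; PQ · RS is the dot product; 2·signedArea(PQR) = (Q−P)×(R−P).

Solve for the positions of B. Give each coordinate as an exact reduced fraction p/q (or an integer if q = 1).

B = (15/2, -35/4)

1. B_x = 15/2  [2·signedArea(BDC) = 33/4 ∩ BE · DA = 17]
2. B_y = -35/4  [2·signedArea(BDC) = 33/4 ∩ BE · DA = 17]
   → B = (15/2, -35/4)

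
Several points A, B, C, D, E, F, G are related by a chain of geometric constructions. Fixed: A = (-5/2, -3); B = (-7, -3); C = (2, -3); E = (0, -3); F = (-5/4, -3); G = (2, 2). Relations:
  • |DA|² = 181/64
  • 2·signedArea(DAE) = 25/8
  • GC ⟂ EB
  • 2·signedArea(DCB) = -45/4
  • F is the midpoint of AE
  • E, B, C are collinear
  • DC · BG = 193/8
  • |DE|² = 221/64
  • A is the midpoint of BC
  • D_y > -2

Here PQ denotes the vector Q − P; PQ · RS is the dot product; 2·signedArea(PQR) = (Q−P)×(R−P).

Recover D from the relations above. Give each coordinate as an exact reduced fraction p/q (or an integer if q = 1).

1. D_x = -11/8  [2·signedArea(DCB) = -45/4 ∩ DC · BG = 193/8]
2. D_y = -7/4  [2·signedArea(DCB) = -45/4 ∩ DC · BG = 193/8]
   → D = (-11/8, -7/4)

D = (-11/8, -7/4)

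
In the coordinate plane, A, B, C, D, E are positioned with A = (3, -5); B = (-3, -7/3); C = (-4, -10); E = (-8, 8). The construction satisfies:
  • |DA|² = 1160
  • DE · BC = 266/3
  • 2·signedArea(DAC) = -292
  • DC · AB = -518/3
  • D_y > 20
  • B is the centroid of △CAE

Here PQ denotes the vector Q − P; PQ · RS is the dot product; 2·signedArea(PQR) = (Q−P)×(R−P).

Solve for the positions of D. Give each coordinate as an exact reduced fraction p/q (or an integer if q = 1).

D = (-19, 21)

1. D_x = -19  [DC · AB = -518/3 ∩ DE · BC = 266/3]
2. D_y = 21  [DC · AB = -518/3 ∩ DE · BC = 266/3]
   → D = (-19, 21)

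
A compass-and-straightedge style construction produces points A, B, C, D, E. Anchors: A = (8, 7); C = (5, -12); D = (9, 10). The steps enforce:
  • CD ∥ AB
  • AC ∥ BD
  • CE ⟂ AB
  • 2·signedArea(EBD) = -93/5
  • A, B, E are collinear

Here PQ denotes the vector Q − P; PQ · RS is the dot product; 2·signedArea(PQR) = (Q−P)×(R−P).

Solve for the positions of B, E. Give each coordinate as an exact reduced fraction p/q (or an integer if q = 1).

1. B_x = 12  [AC ∥ BD ∩ CD ∥ AB]
2. B_y = 29  [AC ∥ BD ∩ CD ∥ AB]
   → B = (12, 29)
3. E_x = 114/25  [A, B, E are collinear ∩ CE ⟂ AB]
4. E_y = -298/25  [A, B, E are collinear ∩ CE ⟂ AB]
   → E = (114/25, -298/25)

B = (12, 29)
E = (114/25, -298/25)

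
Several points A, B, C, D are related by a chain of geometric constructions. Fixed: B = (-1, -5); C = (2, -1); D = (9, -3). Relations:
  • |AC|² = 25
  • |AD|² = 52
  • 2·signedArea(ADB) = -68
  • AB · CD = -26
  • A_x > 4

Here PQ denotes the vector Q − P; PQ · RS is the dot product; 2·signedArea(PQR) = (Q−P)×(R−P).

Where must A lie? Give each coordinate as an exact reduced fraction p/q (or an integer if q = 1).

1. A_x = 5  [AB · CD = -26 ∩ 2·signedArea(ADB) = -68]
2. A_y = 3  [AB · CD = -26 ∩ 2·signedArea(ADB) = -68]
   → A = (5, 3)

A = (5, 3)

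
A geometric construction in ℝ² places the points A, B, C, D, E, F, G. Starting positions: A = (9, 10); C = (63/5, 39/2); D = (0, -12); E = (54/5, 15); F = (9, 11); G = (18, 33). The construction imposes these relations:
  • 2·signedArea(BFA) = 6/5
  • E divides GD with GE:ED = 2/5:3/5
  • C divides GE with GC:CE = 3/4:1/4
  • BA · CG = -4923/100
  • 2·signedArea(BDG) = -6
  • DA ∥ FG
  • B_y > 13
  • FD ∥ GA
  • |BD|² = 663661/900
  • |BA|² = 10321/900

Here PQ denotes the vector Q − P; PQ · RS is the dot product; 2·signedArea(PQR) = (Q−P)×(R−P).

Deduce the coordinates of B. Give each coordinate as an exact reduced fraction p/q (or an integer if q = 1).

B = (51/5, 79/6)

1. B_x = 51/5  [2·signedArea(BFA) = 6/5 ∩ 2·signedArea(BDG) = -6]
2. B_y = 79/6  [2·signedArea(BFA) = 6/5 ∩ 2·signedArea(BDG) = -6]
   → B = (51/5, 79/6)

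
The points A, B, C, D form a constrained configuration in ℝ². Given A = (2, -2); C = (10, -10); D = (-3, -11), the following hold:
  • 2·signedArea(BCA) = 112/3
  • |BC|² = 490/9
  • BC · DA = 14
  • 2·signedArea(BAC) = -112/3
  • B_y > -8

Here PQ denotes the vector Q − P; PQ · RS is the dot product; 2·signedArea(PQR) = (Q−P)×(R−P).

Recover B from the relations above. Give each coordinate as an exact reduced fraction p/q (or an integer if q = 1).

B = (3, -23/3)

1. B_x = 3  [2·signedArea(BAC) = -112/3 ∩ BC · DA = 14]
2. B_y = -23/3  [2·signedArea(BAC) = -112/3 ∩ BC · DA = 14]
   → B = (3, -23/3)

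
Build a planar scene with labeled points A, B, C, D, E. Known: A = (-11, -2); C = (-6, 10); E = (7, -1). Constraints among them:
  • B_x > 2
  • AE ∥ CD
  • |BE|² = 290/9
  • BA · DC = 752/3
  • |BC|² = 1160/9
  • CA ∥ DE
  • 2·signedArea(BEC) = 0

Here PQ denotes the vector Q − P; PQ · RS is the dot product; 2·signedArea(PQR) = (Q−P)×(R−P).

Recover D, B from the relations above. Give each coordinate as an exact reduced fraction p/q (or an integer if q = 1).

1. D_x = 12  [CA ∥ DE ∩ AE ∥ CD]
2. D_y = 11  [CA ∥ DE ∩ AE ∥ CD]
   → D = (12, 11)
3. B_x = 8/3  [2·signedArea(BEC) = 0 ∩ BA · DC = 752/3]
4. B_y = 8/3  [2·signedArea(BEC) = 0 ∩ BA · DC = 752/3]
   → B = (8/3, 8/3)

B = (8/3, 8/3)
D = (12, 11)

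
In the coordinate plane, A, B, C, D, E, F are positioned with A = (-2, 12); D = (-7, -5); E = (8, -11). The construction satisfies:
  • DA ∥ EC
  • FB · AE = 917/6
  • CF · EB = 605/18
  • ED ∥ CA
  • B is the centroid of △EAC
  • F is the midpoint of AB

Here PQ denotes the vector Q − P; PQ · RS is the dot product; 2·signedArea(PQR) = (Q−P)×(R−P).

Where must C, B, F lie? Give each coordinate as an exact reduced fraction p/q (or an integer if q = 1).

B = (19/3, 7/3)
C = (13, 6)
F = (13/6, 43/6)

1. C_x = 13  [ED ∥ CA ∩ DA ∥ EC]
2. C_y = 6  [ED ∥ CA ∩ DA ∥ EC]
   → C = (13, 6)
3. B_x = 19/3  [B is the centroid of △EAC]
4. B_y = 7/3  [B is the centroid of △EAC]
   → B = (19/3, 7/3)
5. F_x = 13/6  [F is the midpoint of AB]
6. F_y = 43/6  [F is the midpoint of AB]
   → F = (13/6, 43/6)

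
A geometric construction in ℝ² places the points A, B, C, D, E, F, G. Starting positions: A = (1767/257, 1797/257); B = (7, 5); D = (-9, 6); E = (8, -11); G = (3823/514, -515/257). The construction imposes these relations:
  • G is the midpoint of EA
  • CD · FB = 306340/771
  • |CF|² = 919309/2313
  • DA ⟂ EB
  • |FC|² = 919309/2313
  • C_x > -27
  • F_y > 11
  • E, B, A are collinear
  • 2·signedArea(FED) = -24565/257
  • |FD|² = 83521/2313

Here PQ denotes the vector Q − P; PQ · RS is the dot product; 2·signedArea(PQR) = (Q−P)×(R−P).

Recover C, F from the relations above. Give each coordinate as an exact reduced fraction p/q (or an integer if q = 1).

C = (-26, 23)
F = (-7228/771, 9250/771)

1. F_x = -7228/771  [line -17·x + -17·y + 11458/257 = 0 ∩ |FD|² = 83521/2313]
2. F_y = 9250/771  [line -17·x + -17·y + 11458/257 = 0 ∩ |FD|² = 83521/2313]
   → F = (-7228/771, 9250/771)
3. C_x = -26  [line -12625/771·x + 5395/771·y + -452335/771 = 0 ∩ |CF|² = 919309/2313]
4. C_y = 23  [line -12625/771·x + 5395/771·y + -452335/771 = 0 ∩ |CF|² = 919309/2313]
   → C = (-26, 23)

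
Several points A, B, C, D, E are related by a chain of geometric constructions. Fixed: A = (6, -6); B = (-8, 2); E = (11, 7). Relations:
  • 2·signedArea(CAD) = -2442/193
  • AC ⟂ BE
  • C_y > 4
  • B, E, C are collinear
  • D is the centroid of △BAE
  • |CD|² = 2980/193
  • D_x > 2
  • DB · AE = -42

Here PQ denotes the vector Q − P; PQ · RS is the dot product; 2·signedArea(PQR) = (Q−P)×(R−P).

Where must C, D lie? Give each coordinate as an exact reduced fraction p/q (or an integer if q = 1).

C = (603/193, 951/193)
D = (3, 1)

1. C_x = 603/193  [B, E, C are collinear ∩ AC ⟂ BE]
2. C_y = 951/193  [B, E, C are collinear ∩ AC ⟂ BE]
   → C = (603/193, 951/193)
3. D_x = 3  [D is the centroid of △BAE]
4. D_y = 1  [D is the centroid of △BAE]
   → D = (3, 1)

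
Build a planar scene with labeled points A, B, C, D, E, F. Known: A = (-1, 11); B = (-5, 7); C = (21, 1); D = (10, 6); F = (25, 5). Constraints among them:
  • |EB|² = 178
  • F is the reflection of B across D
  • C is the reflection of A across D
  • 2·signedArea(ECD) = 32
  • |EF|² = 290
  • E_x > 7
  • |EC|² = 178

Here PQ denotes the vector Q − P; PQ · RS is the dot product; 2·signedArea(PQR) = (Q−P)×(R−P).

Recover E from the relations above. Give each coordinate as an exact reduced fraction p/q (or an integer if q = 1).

E = (8, 4)

1. E_x = 8  [line -5·x + -11·y + 84 = 0 ∩ |EB|² = 178]
2. E_y = 4  [line -5·x + -11·y + 84 = 0 ∩ |EB|² = 178]
   → E = (8, 4)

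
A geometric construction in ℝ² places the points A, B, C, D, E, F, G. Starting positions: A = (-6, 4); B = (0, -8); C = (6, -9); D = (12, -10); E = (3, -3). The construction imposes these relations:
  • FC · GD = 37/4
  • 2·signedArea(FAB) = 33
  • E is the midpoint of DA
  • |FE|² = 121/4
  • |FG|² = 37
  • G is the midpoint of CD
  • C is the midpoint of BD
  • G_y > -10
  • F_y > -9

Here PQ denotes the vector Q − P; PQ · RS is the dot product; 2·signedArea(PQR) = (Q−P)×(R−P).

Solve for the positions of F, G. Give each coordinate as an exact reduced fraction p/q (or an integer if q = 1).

1. G_x = 9  [G is the midpoint of CD]
2. G_y = -19/2  [G is the midpoint of CD]
   → G = (9, -19/2)
3. F_x = 3  [2·signedArea(FAB) = 33 ∩ FC · GD = 37/4]
4. F_y = -17/2  [2·signedArea(FAB) = 33 ∩ FC · GD = 37/4]
   → F = (3, -17/2)

F = (3, -17/2)
G = (9, -19/2)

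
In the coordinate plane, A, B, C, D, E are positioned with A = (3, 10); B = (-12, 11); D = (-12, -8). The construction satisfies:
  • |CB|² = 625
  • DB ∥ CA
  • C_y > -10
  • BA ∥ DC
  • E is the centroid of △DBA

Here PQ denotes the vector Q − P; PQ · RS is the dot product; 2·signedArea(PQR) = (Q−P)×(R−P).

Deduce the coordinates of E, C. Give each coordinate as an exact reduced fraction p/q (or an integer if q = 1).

1. E_x = -7  [E is the centroid of △DBA]
2. E_y = 13/3  [E is the centroid of △DBA]
   → E = (-7, 13/3)
3. C_x = 3  [DB ∥ CA ∩ BA ∥ DC]
4. C_y = -9  [DB ∥ CA ∩ BA ∥ DC]
   → C = (3, -9)

C = (3, -9)
E = (-7, 13/3)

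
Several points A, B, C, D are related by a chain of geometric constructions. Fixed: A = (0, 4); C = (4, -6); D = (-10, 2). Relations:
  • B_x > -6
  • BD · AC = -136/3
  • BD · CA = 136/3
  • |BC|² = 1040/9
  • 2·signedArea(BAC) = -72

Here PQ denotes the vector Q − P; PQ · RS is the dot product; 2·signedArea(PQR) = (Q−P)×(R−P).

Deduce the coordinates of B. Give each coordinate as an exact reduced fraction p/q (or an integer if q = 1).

B = (-16/3, -2/3)

1. B_x = -16/3  [BD · AC = -136/3 ∩ 2·signedArea(BAC) = -72]
2. B_y = -2/3  [BD · AC = -136/3 ∩ 2·signedArea(BAC) = -72]
   → B = (-16/3, -2/3)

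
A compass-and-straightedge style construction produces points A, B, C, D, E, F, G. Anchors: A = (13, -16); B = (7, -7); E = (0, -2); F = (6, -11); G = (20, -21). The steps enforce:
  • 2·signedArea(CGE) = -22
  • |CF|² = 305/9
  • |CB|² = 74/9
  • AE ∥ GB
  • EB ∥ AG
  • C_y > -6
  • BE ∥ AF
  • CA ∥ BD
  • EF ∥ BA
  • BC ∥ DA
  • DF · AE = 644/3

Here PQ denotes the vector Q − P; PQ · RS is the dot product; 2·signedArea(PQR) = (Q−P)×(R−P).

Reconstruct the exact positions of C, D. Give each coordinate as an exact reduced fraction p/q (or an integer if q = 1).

C = (14/3, -16/3)
D = (46/3, -53/3)

1. C_x = 14/3  [line -19·x + -20·y + -18 = 0 ∩ |CB|² = 74/9]
2. C_y = -16/3  [line -19·x + -20·y + -18 = 0 ∩ |CB|² = 74/9]
   → C = (14/3, -16/3)
3. D_x = 46/3  [BC ∥ DA ∩ CA ∥ BD]
4. D_y = -53/3  [BC ∥ DA ∩ CA ∥ BD]
   → D = (46/3, -53/3)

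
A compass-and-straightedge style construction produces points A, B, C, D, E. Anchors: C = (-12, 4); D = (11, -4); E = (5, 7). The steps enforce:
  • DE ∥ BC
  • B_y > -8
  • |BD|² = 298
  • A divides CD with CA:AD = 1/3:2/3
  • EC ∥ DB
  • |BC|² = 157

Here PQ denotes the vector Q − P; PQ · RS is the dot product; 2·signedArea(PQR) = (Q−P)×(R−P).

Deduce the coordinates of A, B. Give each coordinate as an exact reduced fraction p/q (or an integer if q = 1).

1. A_x = -13/3  [A divides CD with CA:AD = 1/3:2/3]
2. A_y = 4/3  [A divides CD with CA:AD = 1/3:2/3]
   → A = (-13/3, 4/3)
3. B_x = -6  [DE ∥ BC ∩ EC ∥ DB]
4. B_y = -7  [DE ∥ BC ∩ EC ∥ DB]
   → B = (-6, -7)

A = (-13/3, 4/3)
B = (-6, -7)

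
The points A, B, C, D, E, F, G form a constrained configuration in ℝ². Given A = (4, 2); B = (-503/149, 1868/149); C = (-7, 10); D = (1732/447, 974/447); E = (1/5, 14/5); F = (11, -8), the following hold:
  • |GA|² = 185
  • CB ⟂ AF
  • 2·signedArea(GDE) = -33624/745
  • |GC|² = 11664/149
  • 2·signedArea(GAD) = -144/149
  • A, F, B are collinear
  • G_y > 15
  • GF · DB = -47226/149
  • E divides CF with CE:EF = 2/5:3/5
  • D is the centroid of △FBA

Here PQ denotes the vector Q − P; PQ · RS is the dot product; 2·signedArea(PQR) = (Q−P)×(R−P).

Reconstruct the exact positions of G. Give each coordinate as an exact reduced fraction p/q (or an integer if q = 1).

1. G_x = 37/149  [GF · DB = -47226/149 ∩ 2·signedArea(GDE) = -33624/745]
2. G_y = 2246/149  [GF · DB = -47226/149 ∩ 2·signedArea(GDE) = -33624/745]
   → G = (37/149, 2246/149)

G = (37/149, 2246/149)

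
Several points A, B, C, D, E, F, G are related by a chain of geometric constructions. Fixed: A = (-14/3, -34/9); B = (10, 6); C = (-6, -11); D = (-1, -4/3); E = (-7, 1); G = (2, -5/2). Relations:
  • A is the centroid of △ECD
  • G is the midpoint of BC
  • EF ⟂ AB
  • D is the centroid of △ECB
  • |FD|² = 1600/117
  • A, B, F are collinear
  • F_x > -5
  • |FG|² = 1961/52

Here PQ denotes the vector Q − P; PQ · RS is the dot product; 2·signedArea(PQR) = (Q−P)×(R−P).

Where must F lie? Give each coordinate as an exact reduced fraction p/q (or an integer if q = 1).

1. F_x = -53/13  [A, B, F are collinear ∩ EF ⟂ AB]
2. F_y = -44/13  [A, B, F are collinear ∩ EF ⟂ AB]
   → F = (-53/13, -44/13)

F = (-53/13, -44/13)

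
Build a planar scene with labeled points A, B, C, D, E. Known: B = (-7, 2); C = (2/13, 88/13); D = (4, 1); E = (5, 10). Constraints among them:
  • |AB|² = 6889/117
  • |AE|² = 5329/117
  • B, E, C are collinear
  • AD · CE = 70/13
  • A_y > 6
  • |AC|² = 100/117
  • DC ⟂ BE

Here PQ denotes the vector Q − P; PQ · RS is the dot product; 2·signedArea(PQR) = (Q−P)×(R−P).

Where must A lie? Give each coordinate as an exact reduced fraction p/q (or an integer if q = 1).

1. A_x = -8/13  [line -63/13·x + -42/13·y + 224/13 = 0 ∩ |AB|² = 6889/117]
2. A_y = 244/39  [line -63/13·x + -42/13·y + 224/13 = 0 ∩ |AB|² = 6889/117]
   → A = (-8/13, 244/39)

A = (-8/13, 244/39)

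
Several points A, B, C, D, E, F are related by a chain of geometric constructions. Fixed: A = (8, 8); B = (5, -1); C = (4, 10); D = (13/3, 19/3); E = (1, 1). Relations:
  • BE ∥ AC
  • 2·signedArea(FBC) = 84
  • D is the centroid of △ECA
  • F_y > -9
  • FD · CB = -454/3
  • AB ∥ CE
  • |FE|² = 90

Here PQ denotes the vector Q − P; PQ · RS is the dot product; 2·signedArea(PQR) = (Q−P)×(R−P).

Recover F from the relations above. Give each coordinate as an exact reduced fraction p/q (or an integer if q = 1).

F = (-2, -8)

1. F_x = -2  [2·signedArea(FBC) = 84 ∩ FD · CB = -454/3]
2. F_y = -8  [2·signedArea(FBC) = 84 ∩ FD · CB = -454/3]
   → F = (-2, -8)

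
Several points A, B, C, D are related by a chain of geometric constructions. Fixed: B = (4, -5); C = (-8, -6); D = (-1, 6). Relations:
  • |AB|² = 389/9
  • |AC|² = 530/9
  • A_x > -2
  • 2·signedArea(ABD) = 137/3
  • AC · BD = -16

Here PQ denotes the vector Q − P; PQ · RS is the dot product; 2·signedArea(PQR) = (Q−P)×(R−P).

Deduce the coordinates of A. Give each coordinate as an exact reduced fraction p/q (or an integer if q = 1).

1. A_x = -5/3  [AC · BD = -16 ∩ 2·signedArea(ABD) = 137/3]
2. A_y = -5/3  [AC · BD = -16 ∩ 2·signedArea(ABD) = 137/3]
   → A = (-5/3, -5/3)

A = (-5/3, -5/3)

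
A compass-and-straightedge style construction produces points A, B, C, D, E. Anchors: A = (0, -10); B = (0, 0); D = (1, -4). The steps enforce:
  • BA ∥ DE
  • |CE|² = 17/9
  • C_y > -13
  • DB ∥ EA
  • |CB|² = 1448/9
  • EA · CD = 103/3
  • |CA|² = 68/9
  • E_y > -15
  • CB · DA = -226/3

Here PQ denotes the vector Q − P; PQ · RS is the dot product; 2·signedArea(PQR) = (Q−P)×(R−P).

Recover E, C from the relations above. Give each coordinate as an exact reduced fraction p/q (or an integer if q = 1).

1. E_x = 1  [DB ∥ EA ∩ BA ∥ DE]
2. E_y = -14  [DB ∥ EA ∩ BA ∥ DE]
   → E = (1, -14)
3. C_x = 2/3  [CB · DA = -226/3 ∩ EA · CD = 103/3]
4. C_y = -38/3  [CB · DA = -226/3 ∩ EA · CD = 103/3]
   → C = (2/3, -38/3)

C = (2/3, -38/3)
E = (1, -14)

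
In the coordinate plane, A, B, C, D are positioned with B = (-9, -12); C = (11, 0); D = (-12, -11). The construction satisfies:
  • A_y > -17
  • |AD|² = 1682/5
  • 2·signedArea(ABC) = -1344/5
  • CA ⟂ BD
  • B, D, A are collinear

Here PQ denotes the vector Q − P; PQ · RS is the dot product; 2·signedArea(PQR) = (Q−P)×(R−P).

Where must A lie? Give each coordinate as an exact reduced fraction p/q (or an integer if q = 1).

A = (27/5, -84/5)

1. A_x = 27/5  [B, D, A are collinear ∩ CA ⟂ BD]
2. A_y = -84/5  [B, D, A are collinear ∩ CA ⟂ BD]
   → A = (27/5, -84/5)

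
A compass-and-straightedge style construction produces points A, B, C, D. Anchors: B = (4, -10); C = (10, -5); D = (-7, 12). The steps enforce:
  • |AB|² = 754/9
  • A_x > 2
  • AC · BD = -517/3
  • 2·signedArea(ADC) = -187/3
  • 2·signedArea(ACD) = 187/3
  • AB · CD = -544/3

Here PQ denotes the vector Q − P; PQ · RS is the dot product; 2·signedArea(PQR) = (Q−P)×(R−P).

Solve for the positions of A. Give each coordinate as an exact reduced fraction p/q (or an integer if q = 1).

A = (7/3, -1)

1. A_x = 7/3  [AB · CD = -544/3 ∩ AC · BD = -517/3]
2. A_y = -1  [AB · CD = -544/3 ∩ AC · BD = -517/3]
   → A = (7/3, -1)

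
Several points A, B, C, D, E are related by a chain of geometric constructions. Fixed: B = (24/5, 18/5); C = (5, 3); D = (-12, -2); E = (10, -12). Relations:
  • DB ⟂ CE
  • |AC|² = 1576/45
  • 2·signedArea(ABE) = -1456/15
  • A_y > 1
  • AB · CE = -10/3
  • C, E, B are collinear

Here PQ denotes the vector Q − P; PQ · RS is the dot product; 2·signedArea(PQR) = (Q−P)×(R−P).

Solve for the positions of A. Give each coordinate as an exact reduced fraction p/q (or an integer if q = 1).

1. A_x = -11/15  [2·signedArea(ABE) = -1456/15 ∩ AB · CE = -10/3]
2. A_y = 23/15  [2·signedArea(ABE) = -1456/15 ∩ AB · CE = -10/3]
   → A = (-11/15, 23/15)

A = (-11/15, 23/15)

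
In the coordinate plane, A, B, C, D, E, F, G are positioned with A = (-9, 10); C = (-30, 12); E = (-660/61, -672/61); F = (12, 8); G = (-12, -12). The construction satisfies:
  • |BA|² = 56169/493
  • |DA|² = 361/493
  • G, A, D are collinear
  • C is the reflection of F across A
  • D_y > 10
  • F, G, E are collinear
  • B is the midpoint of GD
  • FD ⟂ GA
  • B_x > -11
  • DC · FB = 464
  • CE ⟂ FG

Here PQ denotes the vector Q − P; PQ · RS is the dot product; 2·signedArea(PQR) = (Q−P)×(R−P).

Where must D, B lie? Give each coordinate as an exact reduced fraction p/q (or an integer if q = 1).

B = (-5148/493, -284/493)
D = (-4380/493, 5348/493)

1. D_x = -4380/493  [G, A, D are collinear ∩ FD ⟂ GA]
2. D_y = 5348/493  [G, A, D are collinear ∩ FD ⟂ GA]
   → D = (-4380/493, 5348/493)
3. B_x = -5148/493  [B is the midpoint of GD]
4. B_y = -284/493  [B is the midpoint of GD]
   → B = (-5148/493, -284/493)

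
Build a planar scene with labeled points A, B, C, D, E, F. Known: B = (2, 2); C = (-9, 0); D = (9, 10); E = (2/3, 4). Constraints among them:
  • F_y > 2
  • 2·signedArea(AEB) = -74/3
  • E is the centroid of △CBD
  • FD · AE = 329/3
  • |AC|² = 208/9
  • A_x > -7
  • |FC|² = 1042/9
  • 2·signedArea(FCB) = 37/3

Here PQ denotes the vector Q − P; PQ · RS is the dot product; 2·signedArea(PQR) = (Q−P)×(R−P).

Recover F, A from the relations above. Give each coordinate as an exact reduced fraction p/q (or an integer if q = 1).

A = (-19/3, -4)
F = (4/3, 3)

1. F_x = 4/3  [line -2·x + 11·y + -91/3 = 0 ∩ |FC|² = 1042/9]
2. F_y = 3  [line -2·x + 11·y + -91/3 = 0 ∩ |FC|² = 1042/9]
   → F = (4/3, 3)
3. A_x = -19/3  [2·signedArea(AEB) = -74/3 ∩ FD · AE = 329/3]
4. A_y = -4  [2·signedArea(AEB) = -74/3 ∩ FD · AE = 329/3]
   → A = (-19/3, -4)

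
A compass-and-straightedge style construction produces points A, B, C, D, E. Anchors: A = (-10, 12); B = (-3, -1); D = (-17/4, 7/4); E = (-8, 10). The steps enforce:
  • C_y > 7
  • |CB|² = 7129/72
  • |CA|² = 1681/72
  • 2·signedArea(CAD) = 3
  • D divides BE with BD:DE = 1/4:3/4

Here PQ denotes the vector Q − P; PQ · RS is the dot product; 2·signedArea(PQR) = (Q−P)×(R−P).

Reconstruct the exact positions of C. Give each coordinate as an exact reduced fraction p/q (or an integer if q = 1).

1. C_x = -89/12  [line 41/4·x + 23/4·y + 61/2 = 0 ∩ |CB|² = 7129/72]
2. C_y = 95/12  [line 41/4·x + 23/4·y + 61/2 = 0 ∩ |CB|² = 7129/72]
   → C = (-89/12, 95/12)

C = (-89/12, 95/12)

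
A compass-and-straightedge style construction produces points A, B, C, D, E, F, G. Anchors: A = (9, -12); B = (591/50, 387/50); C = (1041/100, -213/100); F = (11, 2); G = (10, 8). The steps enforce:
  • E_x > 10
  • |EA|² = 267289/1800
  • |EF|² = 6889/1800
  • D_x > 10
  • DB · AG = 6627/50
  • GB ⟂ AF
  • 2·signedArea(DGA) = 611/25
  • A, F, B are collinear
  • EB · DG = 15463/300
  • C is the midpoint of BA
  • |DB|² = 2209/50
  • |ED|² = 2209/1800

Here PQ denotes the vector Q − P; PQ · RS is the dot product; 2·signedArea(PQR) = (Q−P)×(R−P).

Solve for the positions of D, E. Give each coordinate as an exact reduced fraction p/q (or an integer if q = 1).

1. D_x = 272/25  [2·signedArea(DGA) = 611/25 ∩ DB · AG = 6627/50]
2. D_y = 29/25  [2·signedArea(DGA) = 611/25 ∩ DB · AG = 6627/50]
   → D = (272/25, 29/25)
3. E_x = 3217/300  [line 22/25·x + -171/25·y + -2701/300 = 0 ∩ |EA|² = 267289/1800]
4. E_y = 19/300  [line 22/25·x + -171/25·y + -2701/300 = 0 ∩ |EA|² = 267289/1800]
   → E = (3217/300, 19/300)

D = (272/25, 29/25)
E = (3217/300, 19/300)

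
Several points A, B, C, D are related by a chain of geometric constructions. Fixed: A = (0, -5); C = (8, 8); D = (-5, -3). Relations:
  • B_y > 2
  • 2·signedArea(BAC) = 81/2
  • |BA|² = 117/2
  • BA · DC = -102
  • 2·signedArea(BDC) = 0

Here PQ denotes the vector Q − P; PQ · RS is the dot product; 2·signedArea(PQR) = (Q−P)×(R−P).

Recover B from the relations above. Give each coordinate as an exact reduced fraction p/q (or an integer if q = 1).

B = (3/2, 5/2)

1. B_x = 3/2  [2·signedArea(BDC) = 0 ∩ 2·signedArea(BAC) = 81/2]
2. B_y = 5/2  [2·signedArea(BDC) = 0 ∩ 2·signedArea(BAC) = 81/2]
   → B = (3/2, 5/2)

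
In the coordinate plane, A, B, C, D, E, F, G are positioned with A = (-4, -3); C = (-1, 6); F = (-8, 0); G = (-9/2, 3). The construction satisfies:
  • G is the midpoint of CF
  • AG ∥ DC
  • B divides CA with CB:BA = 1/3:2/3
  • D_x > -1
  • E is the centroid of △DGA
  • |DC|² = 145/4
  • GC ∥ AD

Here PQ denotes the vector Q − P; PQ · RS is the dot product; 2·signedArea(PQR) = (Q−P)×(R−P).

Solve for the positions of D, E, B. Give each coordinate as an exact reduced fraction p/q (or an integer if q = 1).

B = (-2, 3)
D = (-1/2, 0)
E = (-3, 0)

1. D_x = -1/2  [AG ∥ DC ∩ GC ∥ AD]
2. D_y = 0  [AG ∥ DC ∩ GC ∥ AD]
   → D = (-1/2, 0)
3. E_x = -3  [E is the centroid of △DGA]
4. E_y = 0  [E is the centroid of △DGA]
   → E = (-3, 0)
5. B_x = -2  [B divides CA with CB:BA = 1/3:2/3]
6. B_y = 3  [B divides CA with CB:BA = 1/3:2/3]
   → B = (-2, 3)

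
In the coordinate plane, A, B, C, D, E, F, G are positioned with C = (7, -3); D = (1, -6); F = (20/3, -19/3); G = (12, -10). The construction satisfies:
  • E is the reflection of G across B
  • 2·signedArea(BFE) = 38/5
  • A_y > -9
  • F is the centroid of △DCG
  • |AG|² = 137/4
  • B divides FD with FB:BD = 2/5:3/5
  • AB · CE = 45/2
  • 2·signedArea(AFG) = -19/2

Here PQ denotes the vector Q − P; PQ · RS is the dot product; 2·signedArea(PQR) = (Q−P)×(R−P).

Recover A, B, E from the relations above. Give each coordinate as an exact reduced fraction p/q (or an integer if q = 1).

A = (13/2, -8)
B = (22/5, -31/5)
E = (-16/5, -12/5)

1. A_x = 13/2  [line 11/3·x + 16/3·y + 113/6 = 0 ∩ |AG|² = 137/4]
2. A_y = -8  [line 11/3·x + 16/3·y + 113/6 = 0 ∩ |AG|² = 137/4]
   → A = (13/2, -8)
3. B_x = 22/5  [B divides FD with FB:BD = 2/5:3/5]
4. B_y = -31/5  [B divides FD with FB:BD = 2/5:3/5]
   → B = (22/5, -31/5)
5. E_x = -16/5  [AB · CE = 45/2 ∩ E is the reflection of G across B]
6. E_y = -12/5  [AB · CE = 45/2 ∩ E is the reflection of G across B]
   → E = (-16/5, -12/5)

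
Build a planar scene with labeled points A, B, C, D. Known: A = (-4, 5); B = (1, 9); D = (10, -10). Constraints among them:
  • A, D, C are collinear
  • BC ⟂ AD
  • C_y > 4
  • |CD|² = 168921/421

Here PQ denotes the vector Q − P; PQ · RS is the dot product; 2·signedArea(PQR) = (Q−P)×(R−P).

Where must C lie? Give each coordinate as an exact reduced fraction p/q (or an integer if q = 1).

1. C_x = -1544/421  [A, D, C are collinear ∩ BC ⟂ AD]
2. C_y = 1955/421  [A, D, C are collinear ∩ BC ⟂ AD]
   → C = (-1544/421, 1955/421)

C = (-1544/421, 1955/421)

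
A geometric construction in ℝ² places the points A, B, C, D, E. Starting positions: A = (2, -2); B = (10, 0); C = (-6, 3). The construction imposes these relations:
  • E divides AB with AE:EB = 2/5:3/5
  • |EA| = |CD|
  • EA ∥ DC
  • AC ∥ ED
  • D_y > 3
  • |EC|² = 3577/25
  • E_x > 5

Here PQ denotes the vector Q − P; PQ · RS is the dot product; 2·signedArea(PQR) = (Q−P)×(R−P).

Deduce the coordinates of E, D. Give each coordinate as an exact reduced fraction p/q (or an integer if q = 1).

1. E_x = 26/5  [E divides AB with AE:EB = 2/5:3/5]
2. E_y = -6/5  [E divides AB with AE:EB = 2/5:3/5]
   → E = (26/5, -6/5)
3. D_x = -14/5  [EA ∥ DC ∩ AC ∥ ED]
4. D_y = 19/5  [EA ∥ DC ∩ AC ∥ ED]
   → D = (-14/5, 19/5)

D = (-14/5, 19/5)
E = (26/5, -6/5)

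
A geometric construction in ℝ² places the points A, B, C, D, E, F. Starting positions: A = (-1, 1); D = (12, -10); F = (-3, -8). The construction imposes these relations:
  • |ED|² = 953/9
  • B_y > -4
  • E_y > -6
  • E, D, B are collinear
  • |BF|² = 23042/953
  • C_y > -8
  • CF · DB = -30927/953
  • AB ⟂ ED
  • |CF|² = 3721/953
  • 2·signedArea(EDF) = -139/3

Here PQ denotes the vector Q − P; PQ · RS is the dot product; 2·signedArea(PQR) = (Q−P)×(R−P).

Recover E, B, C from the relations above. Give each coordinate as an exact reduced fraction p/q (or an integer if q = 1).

1. E_x = 8/3  [line -2·x + -15·y + -239/3 = 0 ∩ |ED|² = 953/9]
2. E_y = -17/3  [line -2·x + -15·y + -239/3 = 0 ∩ |ED|² = 953/9]
   → E = (8/3, -17/3)
3. B_x = -2760/953  [E, D, B are collinear ∩ AB ⟂ ED]
4. B_y = -2939/953  [E, D, B are collinear ∩ AB ⟂ ED]
   → B = (-2760/953, -2939/953)
5. C_x = -4567/953  [line 14196/953·x + -6591/953·y + 20787/953 = 0 ∩ |CF|² = 3721/953]
6. C_y = -6831/953  [line 14196/953·x + -6591/953·y + 20787/953 = 0 ∩ |CF|² = 3721/953]
   → C = (-4567/953, -6831/953)

B = (-2760/953, -2939/953)
C = (-4567/953, -6831/953)
E = (8/3, -17/3)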